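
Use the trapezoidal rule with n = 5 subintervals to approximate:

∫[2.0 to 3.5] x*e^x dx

f(x) = x*e^x
a = 2.0, b = 3.5, n = 5
h = (b - a)/n = 0.300000

Trapezoidal rule: (h/2)[f(x₀) + 2f(x₁) + 2f(x₂) + ... + f(xₙ)]

x_0 = 2.0000, f(x_0) = 14.778112, coefficient = 1
x_1 = 2.3000, f(x_1) = 22.940620, coefficient = 2
x_2 = 2.6000, f(x_2) = 35.005719, coefficient = 2
x_3 = 2.9000, f(x_3) = 52.705022, coefficient = 2
x_4 = 3.2000, f(x_4) = 78.504097, coefficient = 2
x_5 = 3.5000, f(x_5) = 115.904082, coefficient = 1

I ≈ (0.300000/2) × 508.993108 = 76.348966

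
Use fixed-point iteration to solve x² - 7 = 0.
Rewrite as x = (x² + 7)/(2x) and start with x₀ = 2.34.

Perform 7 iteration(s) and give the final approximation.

Equation: x² - 7 = 0
Fixed-point form: x = (x² + 7)/(2x)
x₀ = 2.34

x_1 = g(2.340000) = 2.665726
x_2 = g(2.665726) = 2.645826
x_3 = g(2.645826) = 2.645751
x_4 = g(2.645751) = 2.645751
x_5 = g(2.645751) = 2.645751
x_6 = g(2.645751) = 2.645751
x_7 = g(2.645751) = 2.645751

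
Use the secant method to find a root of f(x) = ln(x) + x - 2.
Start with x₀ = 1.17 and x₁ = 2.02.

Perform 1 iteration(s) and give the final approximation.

f(x) = ln(x) + x - 2
x₀ = 1.17, x₁ = 2.02

Secant formula: x_{n+1} = x_n - f(x_n)(x_n - x_{n-1})/(f(x_n) - f(x_{n-1}))

Iteration 1:
  f(1.170000) = -0.672996
  f(2.020000) = 0.723098
  x_2 = 2.020000 - 0.723098×(2.020000 - 1.170000)/(0.723098 - (-0.672996))
       = 1.579748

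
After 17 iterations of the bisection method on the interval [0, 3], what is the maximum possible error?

Bisection error bound: |error| ≤ (b-a)/2^n
|error| ≤ (3 - 0)/2^17 = 3/2^17
|error| ≤ 0.0000228882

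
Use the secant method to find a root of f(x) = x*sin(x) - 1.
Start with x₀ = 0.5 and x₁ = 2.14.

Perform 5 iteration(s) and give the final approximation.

f(x) = x*sin(x) - 1
x₀ = 0.5, x₁ = 2.14

Secant formula: x_{n+1} = x_n - f(x_n)(x_n - x_{n-1})/(f(x_n) - f(x_{n-1}))

Iteration 1:
  f(0.500000) = -0.760287
  f(2.140000) = 0.802587
  x_2 = 2.140000 - 0.802587×(2.140000 - 0.500000)/(0.802587 - (-0.760287))
       = 1.297806
Iteration 2:
  f(2.140000) = 0.802587
  f(1.297806) = 0.249747
  x_3 = 1.297806 - 0.249747×(1.297806 - 2.140000)/(0.249747 - 0.802587)
       = 0.917342
Iteration 3:
  f(1.297806) = 0.249747
  f(0.917342) = -0.271641
  x_4 = 0.917342 - (-0.271641)×(0.917342 - 1.297806)/(-0.271641 - 0.249747)
       = 1.115562
Iteration 4:
  f(0.917342) = -0.271641
  f(1.115562) = 0.001951
  x_5 = 1.115562 - 0.001951×(1.115562 - 0.917342)/(0.001951 - (-0.271641))
       = 1.114149
Iteration 5:
  f(1.115562) = 0.001951
  f(1.114149) = -0.000012
  x_6 = 1.114149 - (-0.000012)×(1.114149 - 1.115562)/(-0.000012 - 0.001951)
       = 1.114157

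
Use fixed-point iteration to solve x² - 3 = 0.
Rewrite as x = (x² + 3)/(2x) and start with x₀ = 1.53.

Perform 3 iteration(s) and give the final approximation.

Equation: x² - 3 = 0
Fixed-point form: x = (x² + 3)/(2x)
x₀ = 1.53

x_1 = g(1.530000) = 1.745392
x_2 = g(1.745392) = 1.732102
x_3 = g(1.732102) = 1.732051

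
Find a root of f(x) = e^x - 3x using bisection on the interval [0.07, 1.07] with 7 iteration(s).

f(x) = e^x - 3x
Initial interval: [0.07, 1.07]

Iteration 1:
  c_1 = (0.070000 + 1.070000)/2 = 0.570000
  f(c_1) = f(0.570000) = 0.058267
  f(a) × f(c) ≥ 0, new interval: [0.570000, 1.070000]
Iteration 2:
  c_2 = (0.570000 + 1.070000)/2 = 0.820000
  f(c_2) = f(0.820000) = -0.189500
  f(a) × f(c) < 0, new interval: [0.570000, 0.820000]
Iteration 3:
  c_3 = (0.570000 + 0.820000)/2 = 0.695000
  f(c_3) = f(0.695000) = -0.081291
  f(a) × f(c) < 0, new interval: [0.570000, 0.695000]
Iteration 4:
  c_4 = (0.570000 + 0.695000)/2 = 0.632500
  f(c_4) = f(0.632500) = -0.015190
  f(a) × f(c) < 0, new interval: [0.570000, 0.632500]
Iteration 5:
  c_5 = (0.570000 + 0.632500)/2 = 0.601250
  f(c_5) = f(0.601250) = 0.020648
  f(a) × f(c) ≥ 0, new interval: [0.601250, 0.632500]
Iteration 6:
  c_6 = (0.601250 + 0.632500)/2 = 0.616875
  f(c_6) = f(0.616875) = 0.002503
  f(a) × f(c) ≥ 0, new interval: [0.616875, 0.632500]
Iteration 7:
  c_7 = (0.616875 + 0.632500)/2 = 0.624688
  f(c_7) = f(0.624688) = -0.006400
  f(a) × f(c) < 0, new interval: [0.616875, 0.624688]

After 7 iteration(s), the approximation is c_7 = 0.624688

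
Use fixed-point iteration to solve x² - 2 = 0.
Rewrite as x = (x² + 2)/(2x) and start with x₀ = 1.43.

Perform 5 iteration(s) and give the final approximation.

Equation: x² - 2 = 0
Fixed-point form: x = (x² + 2)/(2x)
x₀ = 1.43

x_1 = g(1.430000) = 1.414301
x_2 = g(1.414301) = 1.414214
x_3 = g(1.414214) = 1.414214
x_4 = g(1.414214) = 1.414214
x_5 = g(1.414214) = 1.414214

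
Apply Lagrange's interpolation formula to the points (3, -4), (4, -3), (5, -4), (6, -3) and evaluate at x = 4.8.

Lagrange interpolation formula:
P(x) = Σ yᵢ × Lᵢ(x)
where Lᵢ(x) = Π_{j≠i} (x - xⱼ)/(xᵢ - xⱼ)

L_0(4.8) = (4.8 - 4)/(3 - 4) × (4.8 - 5)/(3 - 5) × (4.8 - 6)/(3 - 6) = -0.032000
L_1(4.8) = (4.8 - 3)/(4 - 3) × (4.8 - 5)/(4 - 5) × (4.8 - 6)/(4 - 6) = 0.216000
L_2(4.8) = (4.8 - 3)/(5 - 3) × (4.8 - 4)/(5 - 4) × (4.8 - 6)/(5 - 6) = 0.864000
L_3(4.8) = (4.8 - 3)/(6 - 3) × (4.8 - 4)/(6 - 4) × (4.8 - 5)/(6 - 5) = -0.048000

P(4.8) = (-4)×L_0(4.8) + (-3)×L_1(4.8) + (-4)×L_2(4.8) + (-3)×L_3(4.8)
P(4.8) = -3.832000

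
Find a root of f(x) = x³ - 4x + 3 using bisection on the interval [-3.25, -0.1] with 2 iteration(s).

f(x) = x³ - 4x + 3
Initial interval: [-3.25, -0.1]

Iteration 1:
  c_1 = (-3.250000 + (-0.100000))/2 = -1.675000
  f(c_1) = f(-1.675000) = 5.000578
  f(a) × f(c) < 0, new interval: [-3.250000, -1.675000]
Iteration 2:
  c_2 = (-3.250000 + (-1.675000))/2 = -2.462500
  f(c_2) = f(-2.462500) = -2.082369
  f(a) × f(c) ≥ 0, new interval: [-2.462500, -1.675000]

After 2 iteration(s), the approximation is c_2 = -2.462500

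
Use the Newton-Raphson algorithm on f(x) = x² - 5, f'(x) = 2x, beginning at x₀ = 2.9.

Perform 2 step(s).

f(x) = x² - 5
f'(x) = 2x
x₀ = 2.9

Newton-Raphson formula: x_{n+1} = x_n - f(x_n)/f'(x_n)

Iteration 1:
  f(2.900000) = 3.410000
  f'(2.900000) = 5.800000
  x_1 = 2.900000 - 3.410000/5.800000 = 2.312069
Iteration 2:
  f(2.312069) = 0.345663
  f'(2.312069) = 4.624138
  x_2 = 2.312069 - 0.345663/4.624138 = 2.237317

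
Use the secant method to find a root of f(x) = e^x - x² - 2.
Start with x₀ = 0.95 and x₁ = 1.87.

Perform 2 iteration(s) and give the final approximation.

f(x) = e^x - x² - 2
x₀ = 0.95, x₁ = 1.87

Secant formula: x_{n+1} = x_n - f(x_n)(x_n - x_{n-1})/(f(x_n) - f(x_{n-1}))

Iteration 1:
  f(0.950000) = -0.316790
  f(1.870000) = 0.991396
  x_2 = 1.870000 - 0.991396×(1.870000 - 0.950000)/(0.991396 - (-0.316790))
       = 1.172787
Iteration 2:
  f(1.870000) = 0.991396
  f(1.172787) = -0.144444
  x_3 = 1.172787 - (-0.144444)×(1.172787 - 1.870000)/(-0.144444 - 0.991396)
       = 1.261451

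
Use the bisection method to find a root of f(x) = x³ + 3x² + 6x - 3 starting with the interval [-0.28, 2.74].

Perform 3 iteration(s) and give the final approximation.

f(x) = x³ + 3x² + 6x - 3
Initial interval: [-0.28, 2.74]

Iteration 1:
  c_1 = (-0.280000 + 2.740000)/2 = 1.230000
  f(c_1) = f(1.230000) = 10.779567
  f(a) × f(c) < 0, new interval: [-0.280000, 1.230000]
Iteration 2:
  c_2 = (-0.280000 + 1.230000)/2 = 0.475000
  f(c_2) = f(0.475000) = 0.634047
  f(a) × f(c) < 0, new interval: [-0.280000, 0.475000]
Iteration 3:
  c_3 = (-0.280000 + 0.475000)/2 = 0.097500
  f(c_3) = f(0.097500) = -2.385554
  f(a) × f(c) ≥ 0, new interval: [0.097500, 0.475000]

After 3 iteration(s), the approximation is c_3 = 0.097500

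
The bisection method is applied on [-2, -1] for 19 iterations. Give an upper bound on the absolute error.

Bisection error bound: |error| ≤ (b-a)/2^n
|error| ≤ (-1 - (-2))/2^19 = 1/2^19
|error| ≤ 0.0000019073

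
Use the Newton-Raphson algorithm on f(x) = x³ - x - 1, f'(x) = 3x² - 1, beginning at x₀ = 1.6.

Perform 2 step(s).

f(x) = x³ - x - 1
f'(x) = 3x² - 1
x₀ = 1.6

Newton-Raphson formula: x_{n+1} = x_n - f(x_n)/f'(x_n)

Iteration 1:
  f(1.600000) = 1.496000
  f'(1.600000) = 6.680000
  x_1 = 1.600000 - 1.496000/6.680000 = 1.376048
Iteration 2:
  f(1.376048) = 0.229510
  f'(1.376048) = 4.680524
  x_2 = 1.376048 - 0.229510/4.680524 = 1.327013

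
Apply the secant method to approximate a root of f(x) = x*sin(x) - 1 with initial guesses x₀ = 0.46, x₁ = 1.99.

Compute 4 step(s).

f(x) = x*sin(x) - 1
x₀ = 0.46, x₁ = 1.99

Secant formula: x_{n+1} = x_n - f(x_n)(x_n - x_{n-1})/(f(x_n) - f(x_{n-1}))

Iteration 1:
  f(0.460000) = -0.795784
  f(1.990000) = 0.817693
  x_2 = 1.990000 - 0.817693×(1.990000 - 0.460000)/(0.817693 - (-0.795784))
       = 1.214612
Iteration 2:
  f(1.990000) = 0.817693
  f(1.214612) = 0.138376
  x_3 = 1.214612 - 0.138376×(1.214612 - 1.990000)/(0.138376 - 0.817693)
       = 1.056666
Iteration 3:
  f(1.214612) = 0.138376
  f(1.056666) = -0.079939
  x_4 = 1.056666 - (-0.079939)×(1.056666 - 1.214612)/(-0.079939 - 0.138376)
       = 1.114500
Iteration 4:
  f(1.056666) = -0.079939
  f(1.114500) = 0.000476
  x_5 = 1.114500 - 0.000476×(1.114500 - 1.056666)/(0.000476 - (-0.079939))
       = 1.114158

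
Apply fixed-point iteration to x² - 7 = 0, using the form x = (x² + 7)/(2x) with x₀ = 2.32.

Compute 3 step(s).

Equation: x² - 7 = 0
Fixed-point form: x = (x² + 7)/(2x)
x₀ = 2.32

x_1 = g(2.320000) = 2.668621
x_2 = g(2.668621) = 2.645849
x_3 = g(2.645849) = 2.645751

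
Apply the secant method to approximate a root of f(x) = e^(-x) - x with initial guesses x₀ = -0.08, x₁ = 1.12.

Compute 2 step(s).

f(x) = e^(-x) - x
x₀ = -0.08, x₁ = 1.12

Secant formula: x_{n+1} = x_n - f(x_n)(x_n - x_{n-1})/(f(x_n) - f(x_{n-1}))

Iteration 1:
  f(-0.080000) = 1.163287
  f(1.120000) = -0.793720
  x_2 = 1.120000 - (-0.793720)×(1.120000 - (-0.080000))/(-0.793720 - 1.163287)
       = 0.633306
Iteration 2:
  f(1.120000) = -0.793720
  f(0.633306) = -0.102472
  x_3 = 0.633306 - (-0.102472)×(0.633306 - 1.120000)/(-0.102472 - (-0.793720))
       = 0.561158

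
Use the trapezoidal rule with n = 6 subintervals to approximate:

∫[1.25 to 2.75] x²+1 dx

f(x) = x²+1
a = 1.25, b = 2.75, n = 6
h = (b - a)/n = 0.250000

Trapezoidal rule: (h/2)[f(x₀) + 2f(x₁) + 2f(x₂) + ... + f(xₙ)]

x_0 = 1.2500, f(x_0) = 2.562500, coefficient = 1
x_1 = 1.5000, f(x_1) = 3.250000, coefficient = 2
x_2 = 1.7500, f(x_2) = 4.062500, coefficient = 2
x_3 = 2.0000, f(x_3) = 5.000000, coefficient = 2
x_4 = 2.2500, f(x_4) = 6.062500, coefficient = 2
x_5 = 2.5000, f(x_5) = 7.250000, coefficient = 2
x_6 = 2.7500, f(x_6) = 8.562500, coefficient = 1

I ≈ (0.250000/2) × 62.375000 = 7.796875
Exact value: 7.781250
Error: 0.015625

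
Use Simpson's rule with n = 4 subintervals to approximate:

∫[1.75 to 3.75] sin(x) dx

f(x) = sin(x)
a = 1.75, b = 3.75, n = 4
h = (b - a)/n = 0.500000

Simpson's rule: (h/3)[f(x₀) + 4f(x₁) + 2f(x₂) + ... + f(xₙ)]

x_0 = 1.7500, f(x_0) = 0.983986, coefficient = 1
x_1 = 2.2500, f(x_1) = 0.778073, coefficient = 4
x_2 = 2.7500, f(x_2) = 0.381661, coefficient = 2
x_3 = 3.2500, f(x_3) = -0.108195, coefficient = 4
x_4 = 3.7500, f(x_4) = -0.571561, coefficient = 1

I ≈ (0.500000/3) × 3.855259 = 0.642543
Exact value: 0.642313
Error: 0.000230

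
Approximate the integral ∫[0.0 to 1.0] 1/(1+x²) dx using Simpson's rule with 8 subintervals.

f(x) = 1/(1+x²)
a = 0.0, b = 1.0, n = 8
h = (b - a)/n = 0.125000

Simpson's rule: (h/3)[f(x₀) + 4f(x₁) + 2f(x₂) + ... + f(xₙ)]

x_0 = 0.0000, f(x_0) = 1.000000, coefficient = 1
x_1 = 0.1250, f(x_1) = 0.984615, coefficient = 4
x_2 = 0.2500, f(x_2) = 0.941176, coefficient = 2
x_3 = 0.3750, f(x_3) = 0.876712, coefficient = 4
x_4 = 0.5000, f(x_4) = 0.800000, coefficient = 2
x_5 = 0.6250, f(x_5) = 0.719101, coefficient = 4
x_6 = 0.7500, f(x_6) = 0.640000, coefficient = 2
x_7 = 0.8750, f(x_7) = 0.566372, coefficient = 4
x_8 = 1.0000, f(x_8) = 0.500000, coefficient = 1

I ≈ (0.125000/3) × 18.849555 = 0.785398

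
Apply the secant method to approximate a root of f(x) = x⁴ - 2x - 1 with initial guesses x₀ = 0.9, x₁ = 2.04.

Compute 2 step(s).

f(x) = x⁴ - 2x - 1
x₀ = 0.9, x₁ = 2.04

Secant formula: x_{n+1} = x_n - f(x_n)(x_n - x_{n-1})/(f(x_n) - f(x_{n-1}))

Iteration 1:
  f(0.900000) = -2.143900
  f(2.040000) = 12.238915
  x_2 = 2.040000 - 12.238915×(2.040000 - 0.900000)/(12.238915 - (-2.143900))
       = 1.069928
Iteration 2:
  f(2.040000) = 12.238915
  f(1.069928) = -1.829412
  x_3 = 1.069928 - (-1.829412)×(1.069928 - 2.040000)/(-1.829412 - 12.238915)
       = 1.196074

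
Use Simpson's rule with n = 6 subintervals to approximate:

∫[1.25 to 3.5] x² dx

f(x) = x²
a = 1.25, b = 3.5, n = 6
h = (b - a)/n = 0.375000

Simpson's rule: (h/3)[f(x₀) + 4f(x₁) + 2f(x₂) + ... + f(xₙ)]

x_0 = 1.2500, f(x_0) = 1.562500, coefficient = 1
x_1 = 1.6250, f(x_1) = 2.640625, coefficient = 4
x_2 = 2.0000, f(x_2) = 4.000000, coefficient = 2
x_3 = 2.3750, f(x_3) = 5.640625, coefficient = 4
x_4 = 2.7500, f(x_4) = 7.562500, coefficient = 2
x_5 = 3.1250, f(x_5) = 9.765625, coefficient = 4
x_6 = 3.5000, f(x_6) = 12.250000, coefficient = 1

I ≈ (0.375000/3) × 109.125000 = 13.640625
Exact value: 13.640625
Error: 0.000000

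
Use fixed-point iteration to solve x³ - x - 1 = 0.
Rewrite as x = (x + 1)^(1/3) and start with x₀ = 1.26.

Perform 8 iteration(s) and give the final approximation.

Equation: x³ - x - 1 = 0
Fixed-point form: x = (x + 1)^(1/3)
x₀ = 1.26

x_1 = g(1.260000) = 1.312309
x_2 = g(1.312309) = 1.322357
x_3 = g(1.322357) = 1.324269
x_4 = g(1.324269) = 1.324633
x_5 = g(1.324633) = 1.324702
x_6 = g(1.324702) = 1.324715
x_7 = g(1.324715) = 1.324717
x_8 = g(1.324717) = 1.324718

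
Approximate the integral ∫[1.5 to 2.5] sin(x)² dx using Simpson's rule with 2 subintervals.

f(x) = sin(x)²
a = 1.5, b = 2.5, n = 2
h = (b - a)/n = 0.500000

Simpson's rule: (h/3)[f(x₀) + 4f(x₁) + 2f(x₂) + ... + f(xₙ)]

x_0 = 1.5000, f(x_0) = 0.994996, coefficient = 1
x_1 = 2.0000, f(x_1) = 0.826822, coefficient = 4
x_2 = 2.5000, f(x_2) = 0.358169, coefficient = 1

I ≈ (0.500000/3) × 4.660452 = 0.776742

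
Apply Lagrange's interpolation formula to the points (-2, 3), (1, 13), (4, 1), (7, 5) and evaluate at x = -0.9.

Lagrange interpolation formula:
P(x) = Σ yᵢ × Lᵢ(x)
where Lᵢ(x) = Π_{j≠i} (x - xⱼ)/(xᵢ - xⱼ)

L_0(-0.9) = (-0.9 - 1)/(-2 - 1) × (-0.9 - 4)/(-2 - 4) × (-0.9 - 7)/(-2 - 7) = 0.454006
L_1(-0.9) = (-0.9 - (-2))/(1 - (-2)) × (-0.9 - 4)/(1 - 4) × (-0.9 - 7)/(1 - 7) = 0.788537
L_2(-0.9) = (-0.9 - (-2))/(4 - (-2)) × (-0.9 - 1)/(4 - 1) × (-0.9 - 7)/(4 - 7) = -0.305759
L_3(-0.9) = (-0.9 - (-2))/(7 - (-2)) × (-0.9 - 1)/(7 - 1) × (-0.9 - 4)/(7 - 4) = 0.063216

P(-0.9) = 3×L_0(-0.9) + 13×L_1(-0.9) + 1×L_2(-0.9) + 5×L_3(-0.9)
P(-0.9) = 11.623321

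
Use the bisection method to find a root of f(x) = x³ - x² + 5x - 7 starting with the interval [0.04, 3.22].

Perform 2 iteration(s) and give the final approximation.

f(x) = x³ - x² + 5x - 7
Initial interval: [0.04, 3.22]

Iteration 1:
  c_1 = (0.040000 + 3.220000)/2 = 1.630000
  f(c_1) = f(1.630000) = 2.823847
  f(a) × f(c) < 0, new interval: [0.040000, 1.630000]
Iteration 2:
  c_2 = (0.040000 + 1.630000)/2 = 0.835000
  f(c_2) = f(0.835000) = -2.940042
  f(a) × f(c) ≥ 0, new interval: [0.835000, 1.630000]

After 2 iteration(s), the approximation is c_2 = 0.835000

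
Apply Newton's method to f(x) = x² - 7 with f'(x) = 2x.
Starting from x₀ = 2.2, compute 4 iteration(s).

f(x) = x² - 7
f'(x) = 2x
x₀ = 2.2

Newton-Raphson formula: x_{n+1} = x_n - f(x_n)/f'(x_n)

Iteration 1:
  f(2.200000) = -2.160000
  f'(2.200000) = 4.400000
  x_1 = 2.200000 - (-2.160000)/4.400000 = 2.690909
Iteration 2:
  f(2.690909) = 0.240992
  f'(2.690909) = 5.381818
  x_2 = 2.690909 - 0.240992/5.381818 = 2.646130
Iteration 3:
  f(2.646130) = 0.002005
  f'(2.646130) = 5.292260
  x_3 = 2.646130 - 0.002005/5.292260 = 2.645751
Iteration 4:
  f(2.645751) = 0.000000
  f'(2.645751) = 5.291503
  x_4 = 2.645751 - 0.000000/5.291503 = 2.645751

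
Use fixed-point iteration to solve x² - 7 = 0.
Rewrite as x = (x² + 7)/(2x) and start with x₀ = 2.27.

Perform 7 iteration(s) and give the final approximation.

Equation: x² - 7 = 0
Fixed-point form: x = (x² + 7)/(2x)
x₀ = 2.27

x_1 = g(2.270000) = 2.676850
x_2 = g(2.676850) = 2.645932
x_3 = g(2.645932) = 2.645751
x_4 = g(2.645751) = 2.645751
x_5 = g(2.645751) = 2.645751
x_6 = g(2.645751) = 2.645751
x_7 = g(2.645751) = 2.645751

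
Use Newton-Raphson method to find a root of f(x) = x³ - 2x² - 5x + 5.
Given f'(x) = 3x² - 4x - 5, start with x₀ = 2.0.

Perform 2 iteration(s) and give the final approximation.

f(x) = x³ - 2x² - 5x + 5
f'(x) = 3x² - 4x - 5
x₀ = 2.0

Newton-Raphson formula: x_{n+1} = x_n - f(x_n)/f'(x_n)

Iteration 1:
  f(2.000000) = -5.000000
  f'(2.000000) = -1.000000
  x_1 = 2.000000 - (-5.000000)/(-1.000000) = -3.000000
Iteration 2:
  f(-3.000000) = -25.000000
  f'(-3.000000) = 34.000000
  x_2 = -3.000000 - (-25.000000)/34.000000 = -2.264706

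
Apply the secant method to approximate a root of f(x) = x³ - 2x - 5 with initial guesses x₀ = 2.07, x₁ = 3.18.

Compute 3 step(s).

f(x) = x³ - 2x - 5
x₀ = 2.07, x₁ = 3.18

Secant formula: x_{n+1} = x_n - f(x_n)(x_n - x_{n-1})/(f(x_n) - f(x_{n-1}))

Iteration 1:
  f(2.070000) = -0.270257
  f(3.180000) = 20.797432
  x_2 = 3.180000 - 20.797432×(3.180000 - 2.070000)/(20.797432 - (-0.270257))
       = 2.084239
Iteration 2:
  f(3.180000) = 20.797432
  f(2.084239) = -0.114434
  x_3 = 2.084239 - (-0.114434)×(2.084239 - 3.180000)/(-0.114434 - 20.797432)
       = 2.090235
Iteration 3:
  f(2.084239) = -0.114434
  f(2.090235) = -0.048058
  x_4 = 2.090235 - (-0.048058)×(2.090235 - 2.084239)/(-0.048058 - (-0.114434))
       = 2.094577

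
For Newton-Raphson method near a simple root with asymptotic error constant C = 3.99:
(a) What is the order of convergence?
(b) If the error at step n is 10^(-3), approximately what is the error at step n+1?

(a) Newton-Raphson has quadratic (order 2) convergence near simple roots.
    This means |e_{n+1}| ≈ C|e_n|².

(b) With |e_n| = 10^(-3) and C = 3.99:
    |e_{n+1}| ≈ 3.99 × (10^(-3))² = 3.99 × 10^(-6)

(a) 2 (quadratic); (b) |e_{n+1}| ≈ 3.990e-06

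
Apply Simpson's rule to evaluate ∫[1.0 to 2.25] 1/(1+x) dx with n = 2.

f(x) = 1/(1+x)
a = 1.0, b = 2.25, n = 2
h = (b - a)/n = 0.625000

Simpson's rule: (h/3)[f(x₀) + 4f(x₁) + 2f(x₂) + ... + f(xₙ)]

x_0 = 1.0000, f(x_0) = 0.500000, coefficient = 1
x_1 = 1.6250, f(x_1) = 0.380952, coefficient = 4
x_2 = 2.2500, f(x_2) = 0.307692, coefficient = 1

I ≈ (0.625000/3) × 2.331502 = 0.485730
Exact value: 0.485508
Error: 0.000222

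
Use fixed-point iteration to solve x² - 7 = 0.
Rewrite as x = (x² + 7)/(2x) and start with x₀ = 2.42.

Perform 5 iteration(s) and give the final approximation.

Equation: x² - 7 = 0
Fixed-point form: x = (x² + 7)/(2x)
x₀ = 2.42

x_1 = g(2.420000) = 2.656281
x_2 = g(2.656281) = 2.645772
x_3 = g(2.645772) = 2.645751
x_4 = g(2.645751) = 2.645751
x_5 = g(2.645751) = 2.645751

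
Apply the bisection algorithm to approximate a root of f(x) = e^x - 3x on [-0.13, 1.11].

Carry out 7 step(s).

f(x) = e^x - 3x
Initial interval: [-0.13, 1.11]

Iteration 1:
  c_1 = (-0.130000 + 1.110000)/2 = 0.490000
  f(c_1) = f(0.490000) = 0.162316
  f(a) × f(c) ≥ 0, new interval: [0.490000, 1.110000]
Iteration 2:
  c_2 = (0.490000 + 1.110000)/2 = 0.800000
  f(c_2) = f(0.800000) = -0.174459
  f(a) × f(c) < 0, new interval: [0.490000, 0.800000]
Iteration 3:
  c_3 = (0.490000 + 0.800000)/2 = 0.645000
  f(c_3) = f(0.645000) = -0.029013
  f(a) × f(c) < 0, new interval: [0.490000, 0.645000]
Iteration 4:
  c_4 = (0.490000 + 0.645000)/2 = 0.567500
  f(c_4) = f(0.567500) = 0.061352
  f(a) × f(c) ≥ 0, new interval: [0.567500, 0.645000]
Iteration 5:
  c_5 = (0.567500 + 0.645000)/2 = 0.606250
  f(c_5) = f(0.606250) = 0.014793
  f(a) × f(c) ≥ 0, new interval: [0.606250, 0.645000]
Iteration 6:
  c_6 = (0.606250 + 0.645000)/2 = 0.625625
  f(c_6) = f(0.625625) = -0.007461
  f(a) × f(c) < 0, new interval: [0.606250, 0.625625]
Iteration 7:
  c_7 = (0.606250 + 0.625625)/2 = 0.615938
  f(c_7) = f(0.615938) = 0.003579
  f(a) × f(c) ≥ 0, new interval: [0.615938, 0.625625]

After 7 iteration(s), the approximation is c_7 = 0.615938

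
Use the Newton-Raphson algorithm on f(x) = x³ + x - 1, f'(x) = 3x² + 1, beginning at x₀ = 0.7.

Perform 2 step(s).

f(x) = x³ + x - 1
f'(x) = 3x² + 1
x₀ = 0.7

Newton-Raphson formula: x_{n+1} = x_n - f(x_n)/f'(x_n)

Iteration 1:
  f(0.700000) = 0.043000
  f'(0.700000) = 2.470000
  x_1 = 0.700000 - 0.043000/2.470000 = 0.682591
Iteration 2:
  f(0.682591) = 0.000631
  f'(0.682591) = 2.397792
  x_2 = 0.682591 - 0.000631/2.397792 = 0.682328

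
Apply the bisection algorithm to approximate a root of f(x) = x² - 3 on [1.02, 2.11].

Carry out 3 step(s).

f(x) = x² - 3
Initial interval: [1.02, 2.11]

Iteration 1:
  c_1 = (1.020000 + 2.110000)/2 = 1.565000
  f(c_1) = f(1.565000) = -0.550775
  f(a) × f(c) ≥ 0, new interval: [1.565000, 2.110000]
Iteration 2:
  c_2 = (1.565000 + 2.110000)/2 = 1.837500
  f(c_2) = f(1.837500) = 0.376406
  f(a) × f(c) < 0, new interval: [1.565000, 1.837500]
Iteration 3:
  c_3 = (1.565000 + 1.837500)/2 = 1.701250
  f(c_3) = f(1.701250) = -0.105748
  f(a) × f(c) ≥ 0, new interval: [1.701250, 1.837500]

After 3 iteration(s), the approximation is c_3 = 1.701250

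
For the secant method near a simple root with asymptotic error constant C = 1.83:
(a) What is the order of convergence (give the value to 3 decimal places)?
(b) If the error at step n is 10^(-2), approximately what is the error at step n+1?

(a) Secant method has superlinear convergence with order φ = (1+√5)/2 ≈ 1.618.
    This means |e_{n+1}| ≈ C|e_n|^1.618.

(b) With |e_n| = 10^(-2) and C = 1.83:
    |e_{n+1}| ≈ 1.83 × (10^(-2))^1.618 = 1.83 × 10^(-3.24)

(a) ≈ 1.618 (golden ratio); (b) |e_{n+1}| ≈ 1.063e-03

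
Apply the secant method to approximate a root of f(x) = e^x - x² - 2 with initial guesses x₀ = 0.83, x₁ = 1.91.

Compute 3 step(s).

f(x) = e^x - x² - 2
x₀ = 0.83, x₁ = 1.91

Secant formula: x_{n+1} = x_n - f(x_n)(x_n - x_{n-1})/(f(x_n) - f(x_{n-1}))

Iteration 1:
  f(0.830000) = -0.395581
  f(1.910000) = 1.104989
  x_2 = 1.910000 - 1.104989×(1.910000 - 0.830000)/(1.104989 - (-0.395581))
       = 1.114710
Iteration 2:
  f(1.910000) = 1.104989
  f(1.114710) = -0.193894
  x_3 = 1.114710 - (-0.193894)×(1.114710 - 1.910000)/(-0.193894 - 1.104989)
       = 1.233429
Iteration 3:
  f(1.114710) = -0.193894
  f(1.233429) = -0.088366
  x_4 = 1.233429 - (-0.088366)×(1.233429 - 1.114710)/(-0.088366 - (-0.193894))
       = 1.332840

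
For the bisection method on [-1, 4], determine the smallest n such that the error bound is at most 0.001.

We need (b-a)/2^n ≤ 0.001
(4 - (-1))/2^n ≤ 0.001
5/2^n ≤ 0.001
2^n ≥ 5000
n ≥ log₂(5000) = 12.29
n ≥ 13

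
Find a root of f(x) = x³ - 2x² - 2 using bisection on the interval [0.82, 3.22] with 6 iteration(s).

f(x) = x³ - 2x² - 2
Initial interval: [0.82, 3.22]

Iteration 1:
  c_1 = (0.820000 + 3.220000)/2 = 2.020000
  f(c_1) = f(2.020000) = -1.918392
  f(a) × f(c) ≥ 0, new interval: [2.020000, 3.220000]
Iteration 2:
  c_2 = (2.020000 + 3.220000)/2 = 2.620000
  f(c_2) = f(2.620000) = 2.255928
  f(a) × f(c) < 0, new interval: [2.020000, 2.620000]
Iteration 3:
  c_3 = (2.020000 + 2.620000)/2 = 2.320000
  f(c_3) = f(2.320000) = -0.277632
  f(a) × f(c) ≥ 0, new interval: [2.320000, 2.620000]
Iteration 4:
  c_4 = (2.320000 + 2.620000)/2 = 2.470000
  f(c_4) = f(2.470000) = 0.867423
  f(a) × f(c) < 0, new interval: [2.320000, 2.470000]
Iteration 5:
  c_5 = (2.320000 + 2.470000)/2 = 2.395000
  f(c_5) = f(2.395000) = 0.265730
  f(a) × f(c) < 0, new interval: [2.320000, 2.395000]
Iteration 6:
  c_6 = (2.320000 + 2.395000)/2 = 2.357500
  f(c_6) = f(2.357500) = -0.013084
  f(a) × f(c) ≥ 0, new interval: [2.357500, 2.395000]

After 6 iteration(s), the approximation is c_6 = 2.357500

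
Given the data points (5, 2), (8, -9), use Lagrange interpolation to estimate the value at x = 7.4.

Lagrange interpolation formula:
P(x) = Σ yᵢ × Lᵢ(x)
where Lᵢ(x) = Π_{j≠i} (x - xⱼ)/(xᵢ - xⱼ)

L_0(7.4) = (7.4 - 8)/(5 - 8) = 0.200000
L_1(7.4) = (7.4 - 5)/(8 - 5) = 0.800000

P(7.4) = 2×L_0(7.4) + (-9)×L_1(7.4)
P(7.4) = -6.800000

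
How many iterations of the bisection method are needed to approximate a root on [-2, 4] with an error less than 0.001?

We need (b-a)/2^n ≤ 0.001
(4 - (-2))/2^n ≤ 0.001
6/2^n ≤ 0.001
2^n ≥ 6000
n ≥ log₂(6000) = 12.55
n ≥ 13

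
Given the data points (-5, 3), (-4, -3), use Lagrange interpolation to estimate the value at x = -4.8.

Lagrange interpolation formula:
P(x) = Σ yᵢ × Lᵢ(x)
where Lᵢ(x) = Π_{j≠i} (x - xⱼ)/(xᵢ - xⱼ)

L_0(-4.8) = (-4.8 - (-4))/(-5 - (-4)) = 0.800000
L_1(-4.8) = (-4.8 - (-5))/(-4 - (-5)) = 0.200000

P(-4.8) = 3×L_0(-4.8) + (-3)×L_1(-4.8)
P(-4.8) = 1.800000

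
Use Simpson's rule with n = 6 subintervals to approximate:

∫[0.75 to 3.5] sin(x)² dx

f(x) = sin(x)²
a = 0.75, b = 3.5, n = 6
h = (b - a)/n = 0.458333

Simpson's rule: (h/3)[f(x₀) + 4f(x₁) + 2f(x₂) + ... + f(xₙ)]

x_0 = 0.7500, f(x_0) = 0.464631, coefficient = 1
x_1 = 1.2083, f(x_1) = 0.874274, coefficient = 4
x_2 = 1.6667, f(x_2) = 0.990837, coefficient = 2
x_3 = 2.1250, f(x_3) = 0.723044, coefficient = 4
x_4 = 2.5833, f(x_4) = 0.280593, coefficient = 2
x_5 = 3.0417, f(x_5) = 0.009952, coefficient = 4
x_6 = 3.5000, f(x_6) = 0.123049, coefficient = 1

I ≈ (0.458333/3) × 9.559621 = 1.460498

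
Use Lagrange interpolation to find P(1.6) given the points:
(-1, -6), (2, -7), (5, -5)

Lagrange interpolation formula:
P(x) = Σ yᵢ × Lᵢ(x)
where Lᵢ(x) = Π_{j≠i} (x - xⱼ)/(xᵢ - xⱼ)

L_0(1.6) = (1.6 - 2)/(-1 - 2) × (1.6 - 5)/(-1 - 5) = 0.075556
L_1(1.6) = (1.6 - (-1))/(2 - (-1)) × (1.6 - 5)/(2 - 5) = 0.982222
L_2(1.6) = (1.6 - (-1))/(5 - (-1)) × (1.6 - 2)/(5 - 2) = -0.057778

P(1.6) = (-6)×L_0(1.6) + (-7)×L_1(1.6) + (-5)×L_2(1.6)
P(1.6) = -7.040000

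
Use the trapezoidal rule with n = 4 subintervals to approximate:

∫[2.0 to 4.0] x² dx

f(x) = x²
a = 2.0, b = 4.0, n = 4
h = (b - a)/n = 0.500000

Trapezoidal rule: (h/2)[f(x₀) + 2f(x₁) + 2f(x₂) + ... + f(xₙ)]

x_0 = 2.0000, f(x_0) = 4.000000, coefficient = 1
x_1 = 2.5000, f(x_1) = 6.250000, coefficient = 2
x_2 = 3.0000, f(x_2) = 9.000000, coefficient = 2
x_3 = 3.5000, f(x_3) = 12.250000, coefficient = 2
x_4 = 4.0000, f(x_4) = 16.000000, coefficient = 1

I ≈ (0.500000/2) × 75.000000 = 18.750000
Exact value: 18.666667
Error: 0.083333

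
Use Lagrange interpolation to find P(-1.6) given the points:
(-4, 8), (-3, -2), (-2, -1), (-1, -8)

Lagrange interpolation formula:
P(x) = Σ yᵢ × Lᵢ(x)
where Lᵢ(x) = Π_{j≠i} (x - xⱼ)/(xᵢ - xⱼ)

L_0(-1.6) = (-1.6 - (-3))/(-4 - (-3)) × (-1.6 - (-2))/(-4 - (-2)) × (-1.6 - (-1))/(-4 - (-1)) = 0.056000
L_1(-1.6) = (-1.6 - (-4))/(-3 - (-4)) × (-1.6 - (-2))/(-3 - (-2)) × (-1.6 - (-1))/(-3 - (-1)) = -0.288000
L_2(-1.6) = (-1.6 - (-4))/(-2 - (-4)) × (-1.6 - (-3))/(-2 - (-3)) × (-1.6 - (-1))/(-2 - (-1)) = 1.008000
L_3(-1.6) = (-1.6 - (-4))/(-1 - (-4)) × (-1.6 - (-3))/(-1 - (-3)) × (-1.6 - (-2))/(-1 - (-2)) = 0.224000

P(-1.6) = 8×L_0(-1.6) + (-2)×L_1(-1.6) + (-1)×L_2(-1.6) + (-8)×L_3(-1.6)
P(-1.6) = -1.776000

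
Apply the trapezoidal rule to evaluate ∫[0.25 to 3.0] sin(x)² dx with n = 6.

f(x) = sin(x)²
a = 0.25, b = 3.0, n = 6
h = (b - a)/n = 0.458333

Trapezoidal rule: (h/2)[f(x₀) + 2f(x₁) + 2f(x₂) + ... + f(xₙ)]

x_0 = 0.2500, f(x_0) = 0.061209, coefficient = 1
x_1 = 0.7083, f(x_1) = 0.423240, coefficient = 2
x_2 = 1.1667, f(x_2) = 0.845379, coefficient = 2
x_3 = 1.6250, f(x_3) = 0.997065, coefficient = 2
x_4 = 2.0833, f(x_4) = 0.759518, coefficient = 2
x_5 = 2.5417, f(x_5) = 0.318752, coefficient = 2
x_6 = 3.0000, f(x_6) = 0.019915, coefficient = 1

I ≈ (0.458333/2) × 6.769031 = 1.551236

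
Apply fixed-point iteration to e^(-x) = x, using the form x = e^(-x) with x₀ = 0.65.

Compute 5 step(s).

Equation: e^(-x) = x
Fixed-point form: x = e^(-x)
x₀ = 0.65

x_1 = g(0.650000) = 0.522046
x_2 = g(0.522046) = 0.593306
x_3 = g(0.593306) = 0.552498
x_4 = g(0.552498) = 0.575510
x_5 = g(0.575510) = 0.562418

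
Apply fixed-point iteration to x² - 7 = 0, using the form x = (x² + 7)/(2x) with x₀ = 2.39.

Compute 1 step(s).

Equation: x² - 7 = 0
Fixed-point form: x = (x² + 7)/(2x)
x₀ = 2.39

x_1 = g(2.390000) = 2.659435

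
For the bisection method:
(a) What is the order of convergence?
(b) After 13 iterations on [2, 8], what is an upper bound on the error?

(a) Bisection has linear (order 1) convergence; the error is halved each step.

(b) Error bound = (b-a)/2^n = (8 - 2)/2^{13}
    = 6/2^{13}

(a) 1 (linear); (b) error ≤ 7.32e-04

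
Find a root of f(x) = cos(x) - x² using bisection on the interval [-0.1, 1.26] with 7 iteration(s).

f(x) = cos(x) - x²
Initial interval: [-0.1, 1.26]

Iteration 1:
  c_1 = (-0.100000 + 1.260000)/2 = 0.580000
  f(c_1) = f(0.580000) = 0.500063
  f(a) × f(c) ≥ 0, new interval: [0.580000, 1.260000]
Iteration 2:
  c_2 = (0.580000 + 1.260000)/2 = 0.920000
  f(c_2) = f(0.920000) = -0.240580
  f(a) × f(c) < 0, new interval: [0.580000, 0.920000]
Iteration 3:
  c_3 = (0.580000 + 0.920000)/2 = 0.750000
  f(c_3) = f(0.750000) = 0.169189
  f(a) × f(c) ≥ 0, new interval: [0.750000, 0.920000]
Iteration 4:
  c_4 = (0.750000 + 0.920000)/2 = 0.835000
  f(c_4) = f(0.835000) = -0.026047
  f(a) × f(c) < 0, new interval: [0.750000, 0.835000]
Iteration 5:
  c_5 = (0.750000 + 0.835000)/2 = 0.792500
  f(c_5) = f(0.792500) = 0.074011
  f(a) × f(c) ≥ 0, new interval: [0.792500, 0.835000]
Iteration 6:
  c_6 = (0.792500 + 0.835000)/2 = 0.813750
  f(c_6) = f(0.813750) = 0.024588
  f(a) × f(c) ≥ 0, new interval: [0.813750, 0.835000]
Iteration 7:
  c_7 = (0.813750 + 0.835000)/2 = 0.824375
  f(c_7) = f(0.824375) = -0.000578
  f(a) × f(c) < 0, new interval: [0.813750, 0.824375]

After 7 iteration(s), the approximation is c_7 = 0.824375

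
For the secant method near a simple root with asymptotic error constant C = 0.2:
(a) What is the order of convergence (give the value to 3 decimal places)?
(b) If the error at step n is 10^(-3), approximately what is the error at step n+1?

(a) Secant method has superlinear convergence with order φ = (1+√5)/2 ≈ 1.618.
    This means |e_{n+1}| ≈ C|e_n|^1.618.

(b) With |e_n| = 10^(-3) and C = 0.2:
    |e_{n+1}| ≈ 0.2 × (10^(-3))^1.618 = 0.2 × 10^(-4.85)

(a) ≈ 1.618 (golden ratio); (b) |e_{n+1}| ≈ 2.799e-06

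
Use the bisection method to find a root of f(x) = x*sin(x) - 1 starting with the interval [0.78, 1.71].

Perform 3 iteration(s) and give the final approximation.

f(x) = x*sin(x) - 1
Initial interval: [0.78, 1.71]

Iteration 1:
  c_1 = (0.780000 + 1.710000)/2 = 1.245000
  f(c_1) = f(1.245000) = 0.179508
  f(a) × f(c) < 0, new interval: [0.780000, 1.245000]
Iteration 2:
  c_2 = (0.780000 + 1.245000)/2 = 1.012500
  f(c_2) = f(1.012500) = -0.141239
  f(a) × f(c) ≥ 0, new interval: [1.012500, 1.245000]
Iteration 3:
  c_3 = (1.012500 + 1.245000)/2 = 1.128750
  f(c_3) = f(1.128750) = 0.020252
  f(a) × f(c) < 0, new interval: [1.012500, 1.128750]

After 3 iteration(s), the approximation is c_3 = 1.128750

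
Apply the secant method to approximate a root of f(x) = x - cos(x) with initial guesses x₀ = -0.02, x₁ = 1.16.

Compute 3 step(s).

f(x) = x - cos(x)
x₀ = -0.02, x₁ = 1.16

Secant formula: x_{n+1} = x_n - f(x_n)(x_n - x_{n-1})/(f(x_n) - f(x_{n-1}))

Iteration 1:
  f(-0.020000) = -1.019800
  f(1.160000) = 0.760660
  x_2 = 1.160000 - 0.760660×(1.160000 - (-0.020000))/(0.760660 - (-1.019800))
       = 0.655872
Iteration 2:
  f(1.160000) = 0.760660
  f(0.655872) = -0.136644
  x_3 = 0.655872 - (-0.136644)×(0.655872 - 1.160000)/(-0.136644 - 0.760660)
       = 0.732642
Iteration 3:
  f(0.655872) = -0.136644
  f(0.732642) = -0.010768
  x_4 = 0.732642 - (-0.010768)×(0.732642 - 0.655872)/(-0.010768 - (-0.136644))
       = 0.739209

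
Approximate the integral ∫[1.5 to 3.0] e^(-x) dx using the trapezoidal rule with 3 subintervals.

f(x) = e^(-x)
a = 1.5, b = 3.0, n = 3
h = (b - a)/n = 0.500000

Trapezoidal rule: (h/2)[f(x₀) + 2f(x₁) + 2f(x₂) + ... + f(xₙ)]

x_0 = 1.5000, f(x_0) = 0.223130, coefficient = 1
x_1 = 2.0000, f(x_1) = 0.135335, coefficient = 2
x_2 = 2.5000, f(x_2) = 0.082085, coefficient = 2
x_3 = 3.0000, f(x_3) = 0.049787, coefficient = 1

I ≈ (0.500000/2) × 0.707758 = 0.176939
Exact value: 0.173343
Error: 0.003596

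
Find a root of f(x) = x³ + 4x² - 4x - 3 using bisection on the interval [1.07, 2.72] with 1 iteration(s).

f(x) = x³ + 4x² - 4x - 3
Initial interval: [1.07, 2.72]

Iteration 1:
  c_1 = (1.070000 + 2.720000)/2 = 1.895000
  f(c_1) = f(1.895000) = 10.589092
  f(a) × f(c) < 0, new interval: [1.070000, 1.895000]

After 1 iteration(s), the approximation is c_1 = 1.895000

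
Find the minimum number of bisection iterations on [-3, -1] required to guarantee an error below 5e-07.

We need (b-a)/2^n ≤ 5e-07
(-1 - (-3))/2^n ≤ 5e-07
2/2^n ≤ 5e-07
2^n ≥ 4000000
n ≥ log₂(4000000) = 21.93
n ≥ 22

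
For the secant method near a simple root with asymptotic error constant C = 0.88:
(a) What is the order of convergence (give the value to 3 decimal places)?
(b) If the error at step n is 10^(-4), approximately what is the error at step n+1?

(a) Secant method has superlinear convergence with order φ = (1+√5)/2 ≈ 1.618.
    This means |e_{n+1}| ≈ C|e_n|^1.618.

(b) With |e_n| = 10^(-4) and C = 0.88:
    |e_{n+1}| ≈ 0.88 × (10^(-4))^1.618 = 0.88 × 10^(-6.47)

(a) ≈ 1.618 (golden ratio); (b) |e_{n+1}| ≈ 2.967e-07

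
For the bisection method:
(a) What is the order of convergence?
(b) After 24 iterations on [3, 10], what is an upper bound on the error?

(a) Bisection has linear (order 1) convergence; the error is halved each step.

(b) Error bound = (b-a)/2^n = (10 - 3)/2^{24}
    = 7/2^{24}

(a) 1 (linear); (b) error ≤ 4.17e-07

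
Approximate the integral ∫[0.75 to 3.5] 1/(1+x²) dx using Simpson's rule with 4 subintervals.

f(x) = 1/(1+x²)
a = 0.75, b = 3.5, n = 4
h = (b - a)/n = 0.687500

Simpson's rule: (h/3)[f(x₀) + 4f(x₁) + 2f(x₂) + ... + f(xₙ)]

x_0 = 0.7500, f(x_0) = 0.640000, coefficient = 1
x_1 = 1.4375, f(x_1) = 0.326115, coefficient = 4
x_2 = 2.1250, f(x_2) = 0.181303, coefficient = 2
x_3 = 2.8125, f(x_3) = 0.112231, coefficient = 4
x_4 = 3.5000, f(x_4) = 0.075472, coefficient = 1

I ≈ (0.687500/3) × 2.831462 = 0.648877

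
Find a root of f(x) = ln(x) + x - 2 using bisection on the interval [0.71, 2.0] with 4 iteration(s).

f(x) = ln(x) + x - 2
Initial interval: [0.71, 2.0]

Iteration 1:
  c_1 = (0.710000 + 2.000000)/2 = 1.355000
  f(c_1) = f(1.355000) = -0.341199
  f(a) × f(c) ≥ 0, new interval: [1.355000, 2.000000]
Iteration 2:
  c_2 = (1.355000 + 2.000000)/2 = 1.677500
  f(c_2) = f(1.677500) = 0.194805
  f(a) × f(c) < 0, new interval: [1.355000, 1.677500]
Iteration 3:
  c_3 = (1.355000 + 1.677500)/2 = 1.516250
  f(c_3) = f(1.516250) = -0.067510
  f(a) × f(c) ≥ 0, new interval: [1.516250, 1.677500]
Iteration 4:
  c_4 = (1.516250 + 1.677500)/2 = 1.596875
  f(c_4) = f(1.596875) = 0.064924
  f(a) × f(c) < 0, new interval: [1.516250, 1.596875]

After 4 iteration(s), the approximation is c_4 = 1.596875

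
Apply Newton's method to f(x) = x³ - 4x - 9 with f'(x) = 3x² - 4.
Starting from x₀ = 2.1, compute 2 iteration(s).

f(x) = x³ - 4x - 9
f'(x) = 3x² - 4
x₀ = 2.1

Newton-Raphson formula: x_{n+1} = x_n - f(x_n)/f'(x_n)

Iteration 1:
  f(2.100000) = -8.139000
  f'(2.100000) = 9.230000
  x_1 = 2.100000 - (-8.139000)/9.230000 = 2.981798
Iteration 2:
  f(2.981798) = 5.584341
  f'(2.981798) = 22.673367
  x_2 = 2.981798 - 5.584341/22.673367 = 2.735503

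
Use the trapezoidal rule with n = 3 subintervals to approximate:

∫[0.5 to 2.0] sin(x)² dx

f(x) = sin(x)²
a = 0.5, b = 2.0, n = 3
h = (b - a)/n = 0.500000

Trapezoidal rule: (h/2)[f(x₀) + 2f(x₁) + 2f(x₂) + ... + f(xₙ)]

x_0 = 0.5000, f(x_0) = 0.229849, coefficient = 1
x_1 = 1.0000, f(x_1) = 0.708073, coefficient = 2
x_2 = 1.5000, f(x_2) = 0.994996, coefficient = 2
x_3 = 2.0000, f(x_3) = 0.826822, coefficient = 1

I ≈ (0.500000/2) × 4.462810 = 1.115702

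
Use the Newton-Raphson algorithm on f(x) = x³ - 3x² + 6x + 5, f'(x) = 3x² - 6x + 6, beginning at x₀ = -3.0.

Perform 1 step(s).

f(x) = x³ - 3x² + 6x + 5
f'(x) = 3x² - 6x + 6
x₀ = -3.0

Newton-Raphson formula: x_{n+1} = x_n - f(x_n)/f'(x_n)

Iteration 1:
  f(-3.000000) = -67.000000
  f'(-3.000000) = 51.000000
  x_1 = -3.000000 - (-67.000000)/51.000000 = -1.686275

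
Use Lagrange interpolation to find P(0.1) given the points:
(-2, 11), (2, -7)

Lagrange interpolation formula:
P(x) = Σ yᵢ × Lᵢ(x)
where Lᵢ(x) = Π_{j≠i} (x - xⱼ)/(xᵢ - xⱼ)

L_0(0.1) = (0.1 - 2)/(-2 - 2) = 0.475000
L_1(0.1) = (0.1 - (-2))/(2 - (-2)) = 0.525000

P(0.1) = 11×L_0(0.1) + (-7)×L_1(0.1)
P(0.1) = 1.550000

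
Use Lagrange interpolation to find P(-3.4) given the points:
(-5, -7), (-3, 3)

Lagrange interpolation formula:
P(x) = Σ yᵢ × Lᵢ(x)
where Lᵢ(x) = Π_{j≠i} (x - xⱼ)/(xᵢ - xⱼ)

L_0(-3.4) = (-3.4 - (-3))/(-5 - (-3)) = 0.200000
L_1(-3.4) = (-3.4 - (-5))/(-3 - (-5)) = 0.800000

P(-3.4) = (-7)×L_0(-3.4) + 3×L_1(-3.4)
P(-3.4) = 1.000000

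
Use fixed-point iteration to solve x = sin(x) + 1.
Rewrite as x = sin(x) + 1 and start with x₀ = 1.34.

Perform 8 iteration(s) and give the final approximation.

Equation: x = sin(x) + 1
Fixed-point form: x = sin(x) + 1
x₀ = 1.34

x_1 = g(1.340000) = 1.973485
x_2 = g(1.973485) = 1.920011
x_3 = g(1.920011) = 1.939642
x_4 = g(1.939642) = 1.932744
x_5 = g(1.932744) = 1.935209
x_6 = g(1.935209) = 1.934333
x_7 = g(1.934333) = 1.934645
x_8 = g(1.934645) = 1.934534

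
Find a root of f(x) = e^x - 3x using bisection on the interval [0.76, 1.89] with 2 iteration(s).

f(x) = e^x - 3x
Initial interval: [0.76, 1.89]

Iteration 1:
  c_1 = (0.760000 + 1.890000)/2 = 1.325000
  f(c_1) = f(1.325000) = -0.212815
  f(a) × f(c) ≥ 0, new interval: [1.325000, 1.890000]
Iteration 2:
  c_2 = (1.325000 + 1.890000)/2 = 1.607500
  f(c_2) = f(1.607500) = 0.167820
  f(a) × f(c) < 0, new interval: [1.325000, 1.607500]

After 2 iteration(s), the approximation is c_2 = 1.607500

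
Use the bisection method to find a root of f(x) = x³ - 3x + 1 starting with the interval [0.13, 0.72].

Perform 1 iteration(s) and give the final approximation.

f(x) = x³ - 3x + 1
Initial interval: [0.13, 0.72]

Iteration 1:
  c_1 = (0.130000 + 0.720000)/2 = 0.425000
  f(c_1) = f(0.425000) = -0.198234
  f(a) × f(c) < 0, new interval: [0.130000, 0.425000]

After 1 iteration(s), the approximation is c_1 = 0.425000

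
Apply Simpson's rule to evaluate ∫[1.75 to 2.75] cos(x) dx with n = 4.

f(x) = cos(x)
a = 1.75, b = 2.75, n = 4
h = (b - a)/n = 0.250000

Simpson's rule: (h/3)[f(x₀) + 4f(x₁) + 2f(x₂) + ... + f(xₙ)]

x_0 = 1.7500, f(x_0) = -0.178246, coefficient = 1
x_1 = 2.0000, f(x_1) = -0.416147, coefficient = 4
x_2 = 2.2500, f(x_2) = -0.628174, coefficient = 2
x_3 = 2.5000, f(x_3) = -0.801144, coefficient = 4
x_4 = 2.7500, f(x_4) = -0.924302, coefficient = 1

I ≈ (0.250000/3) × -7.228057 = -0.602338
Exact value: -0.602325
Error: 0.000013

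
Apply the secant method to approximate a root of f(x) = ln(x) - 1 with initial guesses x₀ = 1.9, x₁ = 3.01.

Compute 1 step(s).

f(x) = ln(x) - 1
x₀ = 1.9, x₁ = 3.01

Secant formula: x_{n+1} = x_n - f(x_n)(x_n - x_{n-1})/(f(x_n) - f(x_{n-1}))

Iteration 1:
  f(1.900000) = -0.358146
  f(3.010000) = 0.101940
  x_2 = 3.010000 - 0.101940×(3.010000 - 1.900000)/(0.101940 - (-0.358146))
       = 2.764060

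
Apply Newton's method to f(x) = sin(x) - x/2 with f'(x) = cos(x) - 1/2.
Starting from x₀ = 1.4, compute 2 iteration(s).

f(x) = sin(x) - x/2
f'(x) = cos(x) - 1/2
x₀ = 1.4

Newton-Raphson formula: x_{n+1} = x_n - f(x_n)/f'(x_n)

Iteration 1:
  f(1.400000) = 0.285450
  f'(1.400000) = -0.330033
  x_1 = 1.400000 - 0.285450/(-0.330033) = 2.264913
Iteration 2:
  f(2.264913) = -0.363838
  f'(2.264913) = -1.139707
  x_2 = 2.264913 - (-0.363838)/(-1.139707) = 1.945675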